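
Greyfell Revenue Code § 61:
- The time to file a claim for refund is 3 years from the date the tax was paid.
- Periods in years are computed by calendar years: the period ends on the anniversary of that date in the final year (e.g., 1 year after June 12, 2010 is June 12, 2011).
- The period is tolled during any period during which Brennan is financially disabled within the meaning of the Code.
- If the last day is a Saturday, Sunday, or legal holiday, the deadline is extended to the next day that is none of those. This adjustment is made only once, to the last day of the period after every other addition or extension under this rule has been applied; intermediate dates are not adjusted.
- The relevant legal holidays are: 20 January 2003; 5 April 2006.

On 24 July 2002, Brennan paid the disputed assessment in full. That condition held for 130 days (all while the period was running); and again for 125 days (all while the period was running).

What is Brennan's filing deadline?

3 years after 24 July 2002 is July 24, 2005.
Tolling adds 130 days: July 24, 2005 + 130 days = December 1, 2005.
Tolling adds 125 days: December 1, 2005 + 125 days = April 5, 2006.
April 5, 2006 is a listed holiday. The next qualifying day is April 6, 2006.

April 6, 2006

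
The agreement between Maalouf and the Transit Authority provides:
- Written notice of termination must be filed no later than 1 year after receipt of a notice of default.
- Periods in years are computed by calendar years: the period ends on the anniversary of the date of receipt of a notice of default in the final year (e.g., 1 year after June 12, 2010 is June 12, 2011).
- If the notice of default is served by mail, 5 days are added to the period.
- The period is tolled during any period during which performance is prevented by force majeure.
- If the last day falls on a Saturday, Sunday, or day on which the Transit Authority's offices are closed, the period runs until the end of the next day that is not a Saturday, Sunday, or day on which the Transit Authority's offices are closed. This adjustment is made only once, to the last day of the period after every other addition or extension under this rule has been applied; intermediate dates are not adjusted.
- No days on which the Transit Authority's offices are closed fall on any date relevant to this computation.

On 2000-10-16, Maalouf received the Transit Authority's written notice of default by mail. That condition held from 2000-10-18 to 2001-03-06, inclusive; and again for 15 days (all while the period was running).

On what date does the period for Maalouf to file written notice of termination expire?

March 25, 2002

1 year after 2000-10-16 is October 16, 2001.
Service was by mail, adding 5 days: October 16, 2001 + 5 days = October 21, 2001.
From October 18, 2000 through March 6, 2001 inclusive is 140 days; tolling adds 140 days: October 21, 2001 + 140 days = March 10, 2002.
Tolling adds 15 days: March 10, 2002 + 15 days = March 25, 2002.
March 25, 2002 is a Monday and not a day on which the Transit Authority's offices are closed, so no extension applies.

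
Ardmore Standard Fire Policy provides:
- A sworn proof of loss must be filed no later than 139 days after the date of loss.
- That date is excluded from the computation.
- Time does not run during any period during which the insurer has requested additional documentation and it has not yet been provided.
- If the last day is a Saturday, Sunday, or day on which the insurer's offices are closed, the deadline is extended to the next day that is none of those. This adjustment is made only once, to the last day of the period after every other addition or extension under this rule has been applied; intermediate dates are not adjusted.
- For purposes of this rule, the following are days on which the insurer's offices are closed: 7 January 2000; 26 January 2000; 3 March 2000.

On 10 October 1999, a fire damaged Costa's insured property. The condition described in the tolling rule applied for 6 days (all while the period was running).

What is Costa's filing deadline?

139 days after 10 October 1999 is February 26, 2000.
Tolling adds 6 days: February 26, 2000 + 6 days = March 3, 2000.
March 3, 2000 is a listed holiday; March 4, 2000 is Saturday; March 5, 2000 is Sunday. The next qualifying day is March 6, 2000.

March 6, 2000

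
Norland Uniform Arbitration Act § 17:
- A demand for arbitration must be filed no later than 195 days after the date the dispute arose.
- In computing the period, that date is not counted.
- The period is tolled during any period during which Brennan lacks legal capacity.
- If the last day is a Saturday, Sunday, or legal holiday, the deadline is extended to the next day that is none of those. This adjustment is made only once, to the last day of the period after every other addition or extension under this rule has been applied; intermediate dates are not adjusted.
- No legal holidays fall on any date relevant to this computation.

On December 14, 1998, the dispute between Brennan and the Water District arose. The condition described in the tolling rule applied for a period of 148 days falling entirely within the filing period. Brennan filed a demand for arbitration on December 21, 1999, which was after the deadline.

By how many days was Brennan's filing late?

195 days after December 14, 1998 is June 27, 1999.
Tolling adds 148 days: June 27, 1999 + 148 days = November 22, 1999.
November 22, 1999 is a Monday and not a legal holiday, so no extension applies.
The deadline is November 22, 1999; from November 22, 1999 to December 21, 1999 is 29 days.

29 days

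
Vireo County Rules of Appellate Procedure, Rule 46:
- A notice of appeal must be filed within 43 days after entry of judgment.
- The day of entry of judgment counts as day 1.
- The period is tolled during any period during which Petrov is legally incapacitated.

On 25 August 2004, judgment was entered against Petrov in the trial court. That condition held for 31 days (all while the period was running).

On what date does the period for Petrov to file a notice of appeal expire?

November 6, 2004

Counting 25 August 2004 as day 1, day 43 is October 6, 2004.
Tolling adds 31 days: October 6, 2004 + 31 days = November 6, 2004.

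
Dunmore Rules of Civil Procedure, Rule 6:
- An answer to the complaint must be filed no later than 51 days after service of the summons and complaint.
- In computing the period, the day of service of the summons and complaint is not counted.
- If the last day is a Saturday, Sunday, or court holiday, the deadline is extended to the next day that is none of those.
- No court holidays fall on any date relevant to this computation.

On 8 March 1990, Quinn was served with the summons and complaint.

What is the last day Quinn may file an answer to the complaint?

51 days after 8 March 1990 is April 28, 1990.
April 28, 1990 is Saturday; April 29, 1990 is Sunday. The next qualifying day is April 30, 1990.

April 30, 1990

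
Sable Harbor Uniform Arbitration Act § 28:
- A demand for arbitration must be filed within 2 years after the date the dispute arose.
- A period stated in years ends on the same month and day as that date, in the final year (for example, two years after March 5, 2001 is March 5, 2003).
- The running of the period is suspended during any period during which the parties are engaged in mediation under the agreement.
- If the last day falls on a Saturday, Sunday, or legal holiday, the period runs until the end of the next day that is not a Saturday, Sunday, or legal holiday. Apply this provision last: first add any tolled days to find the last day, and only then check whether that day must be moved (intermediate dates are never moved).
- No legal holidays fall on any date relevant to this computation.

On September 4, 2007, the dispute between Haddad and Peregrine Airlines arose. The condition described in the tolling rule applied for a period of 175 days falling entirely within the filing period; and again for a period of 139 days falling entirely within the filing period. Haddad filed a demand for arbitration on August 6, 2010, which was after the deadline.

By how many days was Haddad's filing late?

22 days

2 years after September 4, 2007 is September 4, 2009.
Tolling adds 175 days: September 4, 2009 + 175 days = February 26, 2010.
Tolling adds 139 days: February 26, 2010 + 139 days = July 15, 2010.
July 15, 2010 is a Thursday and not a legal holiday, so no extension applies.
The deadline is July 15, 2010; from July 15, 2010 to August 6, 2010 is 22 days.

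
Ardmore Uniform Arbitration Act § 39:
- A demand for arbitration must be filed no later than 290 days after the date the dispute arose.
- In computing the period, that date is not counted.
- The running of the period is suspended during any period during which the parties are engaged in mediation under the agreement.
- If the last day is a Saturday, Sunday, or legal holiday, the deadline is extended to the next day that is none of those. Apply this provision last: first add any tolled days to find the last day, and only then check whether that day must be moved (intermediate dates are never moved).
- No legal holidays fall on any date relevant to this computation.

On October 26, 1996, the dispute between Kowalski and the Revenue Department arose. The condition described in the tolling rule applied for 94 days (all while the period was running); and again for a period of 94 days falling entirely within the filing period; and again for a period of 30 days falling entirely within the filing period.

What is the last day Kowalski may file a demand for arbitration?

March 18, 1998

290 days after October 26, 1996 is August 12, 1997.
Tolling adds 94 days: August 12, 1997 + 94 days = November 14, 1997.
Tolling adds 94 days: November 14, 1997 + 94 days = February 16, 1998.
Tolling adds 30 days: February 16, 1998 + 30 days = March 18, 1998.
March 18, 1998 is a Wednesday and not a legal holiday, so no extension applies.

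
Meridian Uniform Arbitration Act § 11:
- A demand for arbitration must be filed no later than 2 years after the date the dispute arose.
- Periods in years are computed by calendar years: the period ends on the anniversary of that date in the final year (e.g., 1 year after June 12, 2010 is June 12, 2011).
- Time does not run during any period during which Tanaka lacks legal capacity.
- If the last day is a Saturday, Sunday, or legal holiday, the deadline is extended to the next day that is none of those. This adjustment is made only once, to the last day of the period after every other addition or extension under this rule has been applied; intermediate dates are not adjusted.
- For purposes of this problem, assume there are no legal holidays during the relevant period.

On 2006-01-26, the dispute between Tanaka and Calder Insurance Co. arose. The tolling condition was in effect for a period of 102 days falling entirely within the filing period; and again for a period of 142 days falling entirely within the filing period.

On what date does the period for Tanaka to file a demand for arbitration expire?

September 26, 2008

2 years after 2006-01-26 is January 26, 2008.
Tolling adds 102 days: January 26, 2008 + 102 days = May 7, 2008.
Tolling adds 142 days: May 7, 2008 + 142 days = September 26, 2008.
September 26, 2008 is a Friday and not a legal holiday, so no extension applies.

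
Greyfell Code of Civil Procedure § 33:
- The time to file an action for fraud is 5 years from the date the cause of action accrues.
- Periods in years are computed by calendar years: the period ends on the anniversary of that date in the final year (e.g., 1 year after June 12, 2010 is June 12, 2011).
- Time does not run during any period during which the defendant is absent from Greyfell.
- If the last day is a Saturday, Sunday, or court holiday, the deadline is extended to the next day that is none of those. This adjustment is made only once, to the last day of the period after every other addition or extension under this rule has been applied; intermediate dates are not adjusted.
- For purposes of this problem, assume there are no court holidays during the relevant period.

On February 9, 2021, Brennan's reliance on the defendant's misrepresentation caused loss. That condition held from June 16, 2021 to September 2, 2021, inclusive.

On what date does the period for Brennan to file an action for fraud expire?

April 29, 2026

5 years after February 9, 2021 is February 9, 2026.
From June 16, 2021 through September 2, 2021 inclusive is 79 days; tolling adds 79 days: February 9, 2026 + 79 days = April 29, 2026.
April 29, 2026 is a Wednesday and not a court holiday, so no extension applies.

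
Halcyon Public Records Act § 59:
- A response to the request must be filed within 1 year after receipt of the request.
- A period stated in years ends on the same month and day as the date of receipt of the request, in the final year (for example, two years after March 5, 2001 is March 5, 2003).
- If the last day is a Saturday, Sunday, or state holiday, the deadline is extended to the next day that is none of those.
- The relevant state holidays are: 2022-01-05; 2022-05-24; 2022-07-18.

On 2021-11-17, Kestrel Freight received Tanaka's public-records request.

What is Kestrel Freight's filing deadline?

1 year after 2021-11-17 is November 17, 2022.
November 17, 2022 is a Thursday and not a state holiday, so no extension applies.

November 17, 2022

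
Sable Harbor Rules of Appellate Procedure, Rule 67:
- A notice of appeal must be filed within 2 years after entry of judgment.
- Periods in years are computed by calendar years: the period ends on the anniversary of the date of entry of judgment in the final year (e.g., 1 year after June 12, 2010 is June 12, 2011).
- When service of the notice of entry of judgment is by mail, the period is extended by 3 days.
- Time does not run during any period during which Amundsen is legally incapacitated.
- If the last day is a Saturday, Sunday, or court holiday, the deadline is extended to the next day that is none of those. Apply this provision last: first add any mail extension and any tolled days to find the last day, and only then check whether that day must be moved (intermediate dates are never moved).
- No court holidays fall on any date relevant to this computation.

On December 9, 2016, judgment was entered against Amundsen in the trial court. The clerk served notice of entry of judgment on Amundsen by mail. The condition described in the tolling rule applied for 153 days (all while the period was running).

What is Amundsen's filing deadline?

May 14, 2019

2 years after December 9, 2016 is December 9, 2018.
Service was by mail, adding 3 days: December 9, 2018 + 3 days = December 12, 2018.
Tolling adds 153 days: December 12, 2018 + 153 days = May 14, 2019.
May 14, 2019 is a Tuesday and not a court holiday, so no extension applies.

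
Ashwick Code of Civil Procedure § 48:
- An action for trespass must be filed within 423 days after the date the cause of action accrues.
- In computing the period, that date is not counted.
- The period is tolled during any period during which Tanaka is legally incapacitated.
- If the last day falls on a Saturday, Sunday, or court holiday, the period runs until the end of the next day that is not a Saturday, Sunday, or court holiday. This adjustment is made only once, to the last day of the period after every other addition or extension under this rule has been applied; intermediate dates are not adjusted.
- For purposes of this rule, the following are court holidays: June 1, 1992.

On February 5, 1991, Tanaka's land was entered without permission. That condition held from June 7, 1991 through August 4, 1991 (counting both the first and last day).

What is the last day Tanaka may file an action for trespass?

June 2, 1992

423 days after February 5, 1991 is April 3, 1992.
From June 7, 1991 through August 4, 1991 inclusive is 59 days; tolling adds 59 days: April 3, 1992 + 59 days = June 1, 1992.
June 1, 1992 is a listed holiday. The next qualifying day is June 2, 1992.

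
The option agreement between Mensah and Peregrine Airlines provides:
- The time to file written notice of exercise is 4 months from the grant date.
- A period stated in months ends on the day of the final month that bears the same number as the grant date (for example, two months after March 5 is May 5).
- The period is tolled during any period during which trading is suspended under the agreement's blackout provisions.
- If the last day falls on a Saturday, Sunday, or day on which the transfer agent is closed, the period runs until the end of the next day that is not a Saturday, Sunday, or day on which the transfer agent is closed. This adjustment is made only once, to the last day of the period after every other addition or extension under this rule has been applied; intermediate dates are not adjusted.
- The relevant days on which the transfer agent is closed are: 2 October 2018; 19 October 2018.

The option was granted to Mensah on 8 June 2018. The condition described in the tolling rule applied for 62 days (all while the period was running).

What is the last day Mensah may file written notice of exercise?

4 months after 8 June 2018 is October 8, 2018.
Tolling adds 62 days: October 8, 2018 + 62 days = December 9, 2018.
December 9, 2018 is Sunday. The next qualifying day is December 10, 2018.

December 10, 2018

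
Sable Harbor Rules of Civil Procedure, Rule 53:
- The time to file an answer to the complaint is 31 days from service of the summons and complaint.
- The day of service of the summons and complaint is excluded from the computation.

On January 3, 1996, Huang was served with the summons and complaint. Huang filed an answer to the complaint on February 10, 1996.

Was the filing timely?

No

31 days after January 3, 1996 is February 3, 1996.
The deadline is February 3, 1996; the filing on February 10, 1996 is after that date.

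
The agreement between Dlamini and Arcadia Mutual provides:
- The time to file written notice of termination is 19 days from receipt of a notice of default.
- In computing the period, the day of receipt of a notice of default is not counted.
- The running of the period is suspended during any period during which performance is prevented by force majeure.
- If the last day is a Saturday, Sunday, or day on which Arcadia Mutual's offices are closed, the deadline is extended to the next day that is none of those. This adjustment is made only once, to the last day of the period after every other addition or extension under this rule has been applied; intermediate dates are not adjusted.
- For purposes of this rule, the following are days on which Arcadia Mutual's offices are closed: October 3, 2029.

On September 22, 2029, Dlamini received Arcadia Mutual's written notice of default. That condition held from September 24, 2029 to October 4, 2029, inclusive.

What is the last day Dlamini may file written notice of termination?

19 days after September 22, 2029 is October 11, 2029.
From September 24, 2029 through October 4, 2029 inclusive is 11 days; tolling adds 11 days: October 11, 2029 + 11 days = October 22, 2029.
October 22, 2029 is a Monday and not a day on which Arcadia Mutual's offices are closed, so no extension applies.

October 22, 2029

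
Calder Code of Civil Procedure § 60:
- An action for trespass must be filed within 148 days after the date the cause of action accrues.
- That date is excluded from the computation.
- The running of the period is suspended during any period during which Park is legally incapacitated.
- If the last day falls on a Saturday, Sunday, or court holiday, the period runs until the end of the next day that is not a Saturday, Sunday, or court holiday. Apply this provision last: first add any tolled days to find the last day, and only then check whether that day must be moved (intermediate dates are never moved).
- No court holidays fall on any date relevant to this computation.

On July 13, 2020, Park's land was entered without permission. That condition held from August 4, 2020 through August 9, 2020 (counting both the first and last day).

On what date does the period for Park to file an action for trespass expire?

148 days after July 13, 2020 is December 8, 2020.
From August 4, 2020 through August 9, 2020 inclusive is 6 days; tolling adds 6 days: December 8, 2020 + 6 days = December 14, 2020.
December 14, 2020 is a Monday and not a court holiday, so no extension applies.

December 14, 2020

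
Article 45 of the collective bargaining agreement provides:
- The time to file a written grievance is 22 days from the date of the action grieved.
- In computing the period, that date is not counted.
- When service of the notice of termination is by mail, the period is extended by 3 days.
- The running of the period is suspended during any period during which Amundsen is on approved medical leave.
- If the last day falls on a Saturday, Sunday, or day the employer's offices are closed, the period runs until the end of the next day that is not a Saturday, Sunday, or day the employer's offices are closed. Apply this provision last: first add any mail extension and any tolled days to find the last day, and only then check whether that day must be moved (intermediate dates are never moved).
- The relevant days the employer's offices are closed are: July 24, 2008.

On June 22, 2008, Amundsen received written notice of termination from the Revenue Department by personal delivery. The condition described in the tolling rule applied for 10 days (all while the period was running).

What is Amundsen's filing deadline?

22 days after June 22, 2008 is July 14, 2008.
Service was not by mail, so no mail extension applies.
Tolling adds 10 days: July 14, 2008 + 10 days = July 24, 2008.
July 24, 2008 is a listed holiday. The next qualifying day is July 25, 2008.

July 25, 2008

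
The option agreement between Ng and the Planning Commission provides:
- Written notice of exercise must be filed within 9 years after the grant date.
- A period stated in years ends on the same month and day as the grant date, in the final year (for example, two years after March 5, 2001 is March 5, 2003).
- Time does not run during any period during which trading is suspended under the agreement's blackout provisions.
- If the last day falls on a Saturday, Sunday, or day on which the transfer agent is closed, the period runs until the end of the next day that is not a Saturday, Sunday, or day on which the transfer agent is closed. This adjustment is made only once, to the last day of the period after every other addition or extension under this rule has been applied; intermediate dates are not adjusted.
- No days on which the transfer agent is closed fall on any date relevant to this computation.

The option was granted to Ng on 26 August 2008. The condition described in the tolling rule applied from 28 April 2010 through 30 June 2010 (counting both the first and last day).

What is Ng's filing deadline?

October 30, 2017

9 years after 26 August 2008 is August 26, 2017.
From April 28, 2010 through June 30, 2010 inclusive is 64 days; tolling adds 64 days: August 26, 2017 + 64 days = October 29, 2017.
October 29, 2017 is Sunday. The next qualifying day is October 30, 2017.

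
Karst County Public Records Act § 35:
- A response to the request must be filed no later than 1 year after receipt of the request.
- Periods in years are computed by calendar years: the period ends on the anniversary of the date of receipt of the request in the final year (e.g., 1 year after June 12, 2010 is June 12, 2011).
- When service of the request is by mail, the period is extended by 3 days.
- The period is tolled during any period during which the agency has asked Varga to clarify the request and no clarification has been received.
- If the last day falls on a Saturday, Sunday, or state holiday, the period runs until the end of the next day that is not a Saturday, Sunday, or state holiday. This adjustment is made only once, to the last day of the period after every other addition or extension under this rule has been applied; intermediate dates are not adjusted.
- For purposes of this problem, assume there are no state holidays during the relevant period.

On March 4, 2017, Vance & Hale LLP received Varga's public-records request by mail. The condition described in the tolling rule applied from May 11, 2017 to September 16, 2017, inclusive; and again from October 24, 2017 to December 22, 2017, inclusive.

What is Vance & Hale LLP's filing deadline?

September 12, 2018

1 year after March 4, 2017 is March 4, 2018.
Service was by mail, adding 3 days: March 4, 2018 + 3 days = March 7, 2018.
From May 11, 2017 through September 16, 2017 inclusive is 129 days; tolling adds 129 days: March 7, 2018 + 129 days = July 14, 2018.
From October 24, 2017 through December 22, 2017 inclusive is 60 days; tolling adds 60 days: July 14, 2018 + 60 days = September 12, 2018.
September 12, 2018 is a Wednesday and not a state holiday, so no extension applies.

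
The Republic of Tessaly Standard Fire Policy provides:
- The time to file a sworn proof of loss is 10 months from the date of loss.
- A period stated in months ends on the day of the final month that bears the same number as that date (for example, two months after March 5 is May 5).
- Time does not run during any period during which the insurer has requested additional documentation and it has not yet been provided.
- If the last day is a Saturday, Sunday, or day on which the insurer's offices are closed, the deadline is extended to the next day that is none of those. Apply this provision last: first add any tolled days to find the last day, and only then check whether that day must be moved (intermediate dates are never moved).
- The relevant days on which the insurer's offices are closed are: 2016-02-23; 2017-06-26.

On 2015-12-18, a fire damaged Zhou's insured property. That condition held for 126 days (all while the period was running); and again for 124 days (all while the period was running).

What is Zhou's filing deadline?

10 months after 2015-12-18 is October 18, 2016.
Tolling adds 126 days: October 18, 2016 + 126 days = February 21, 2017.
Tolling adds 124 days: February 21, 2017 + 124 days = June 25, 2017.
June 25, 2017 is Sunday; June 26, 2017 is a listed holiday. The next qualifying day is June 27, 2017.

June 27, 2017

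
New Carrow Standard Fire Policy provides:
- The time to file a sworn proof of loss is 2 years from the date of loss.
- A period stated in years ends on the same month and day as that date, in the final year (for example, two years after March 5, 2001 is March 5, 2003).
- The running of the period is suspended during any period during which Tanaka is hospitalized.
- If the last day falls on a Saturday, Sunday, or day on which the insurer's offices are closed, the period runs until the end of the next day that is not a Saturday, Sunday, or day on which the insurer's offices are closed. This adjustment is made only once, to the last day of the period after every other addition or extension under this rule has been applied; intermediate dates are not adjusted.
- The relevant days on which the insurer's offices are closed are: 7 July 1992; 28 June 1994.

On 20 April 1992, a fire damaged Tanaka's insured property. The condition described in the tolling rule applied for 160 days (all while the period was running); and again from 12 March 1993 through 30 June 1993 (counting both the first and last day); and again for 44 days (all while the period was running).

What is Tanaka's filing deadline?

March 1, 1995

2 years after 20 April 1992 is April 20, 1994.
Tolling adds 160 days: April 20, 1994 + 160 days = September 27, 1994.
From March 12, 1993 through June 30, 1993 inclusive is 111 days; tolling adds 111 days: September 27, 1994 + 111 days = January 16, 1995.
Tolling adds 44 days: January 16, 1995 + 44 days = March 1, 1995.
March 1, 1995 is a Wednesday and not a day on which the insurer's offices are closed, so no extension applies.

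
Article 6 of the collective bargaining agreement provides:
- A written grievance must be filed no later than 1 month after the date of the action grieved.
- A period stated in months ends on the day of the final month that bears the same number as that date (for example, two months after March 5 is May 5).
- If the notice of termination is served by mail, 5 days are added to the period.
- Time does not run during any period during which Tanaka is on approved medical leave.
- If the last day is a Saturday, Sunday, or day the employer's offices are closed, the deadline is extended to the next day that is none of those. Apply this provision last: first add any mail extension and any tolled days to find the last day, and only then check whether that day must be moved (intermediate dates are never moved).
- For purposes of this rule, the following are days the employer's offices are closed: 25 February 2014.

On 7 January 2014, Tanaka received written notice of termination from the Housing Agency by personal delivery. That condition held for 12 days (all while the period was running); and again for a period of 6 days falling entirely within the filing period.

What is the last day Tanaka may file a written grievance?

1 month after 7 January 2014 is February 7, 2014.
Service was not by mail, so no mail extension applies.
Tolling adds 12 days: February 7, 2014 + 12 days = February 19, 2014.
Tolling adds 6 days: February 19, 2014 + 6 days = February 25, 2014.
February 25, 2014 is a listed holiday. The next qualifying day is February 26, 2014.

February 26, 2014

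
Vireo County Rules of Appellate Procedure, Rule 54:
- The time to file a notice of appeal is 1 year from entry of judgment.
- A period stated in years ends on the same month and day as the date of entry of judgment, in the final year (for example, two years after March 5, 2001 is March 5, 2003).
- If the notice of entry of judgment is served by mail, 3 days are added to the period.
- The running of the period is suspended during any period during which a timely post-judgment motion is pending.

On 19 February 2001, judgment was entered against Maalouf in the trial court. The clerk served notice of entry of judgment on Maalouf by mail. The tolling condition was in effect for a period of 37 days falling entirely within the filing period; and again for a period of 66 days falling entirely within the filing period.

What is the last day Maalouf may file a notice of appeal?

1 year after 19 February 2001 is February 19, 2002.
Service was by mail, adding 3 days: February 19, 2002 + 3 days = February 22, 2002.
Tolling adds 37 days: February 22, 2002 + 37 days = March 31, 2002.
Tolling adds 66 days: March 31, 2002 + 66 days = June 5, 2002.

June 5, 2002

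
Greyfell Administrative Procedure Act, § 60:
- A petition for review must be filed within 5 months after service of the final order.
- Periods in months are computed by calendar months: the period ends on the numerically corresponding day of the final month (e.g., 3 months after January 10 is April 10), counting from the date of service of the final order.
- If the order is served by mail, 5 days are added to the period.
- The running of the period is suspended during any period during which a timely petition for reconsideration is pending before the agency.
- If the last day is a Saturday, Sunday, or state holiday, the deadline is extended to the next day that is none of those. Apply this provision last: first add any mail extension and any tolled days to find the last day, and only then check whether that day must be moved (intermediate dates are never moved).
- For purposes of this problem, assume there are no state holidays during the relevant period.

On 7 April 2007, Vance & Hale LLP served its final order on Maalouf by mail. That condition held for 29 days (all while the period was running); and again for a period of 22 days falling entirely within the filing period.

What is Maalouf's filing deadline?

5 months after 7 April 2007 is September 7, 2007.
Service was by mail, adding 5 days: September 7, 2007 + 5 days = September 12, 2007.
Tolling adds 29 days: September 12, 2007 + 29 days = October 11, 2007.
Tolling adds 22 days: October 11, 2007 + 22 days = November 2, 2007.
November 2, 2007 is a Friday and not a state holiday, so no extension applies.

November 2, 2007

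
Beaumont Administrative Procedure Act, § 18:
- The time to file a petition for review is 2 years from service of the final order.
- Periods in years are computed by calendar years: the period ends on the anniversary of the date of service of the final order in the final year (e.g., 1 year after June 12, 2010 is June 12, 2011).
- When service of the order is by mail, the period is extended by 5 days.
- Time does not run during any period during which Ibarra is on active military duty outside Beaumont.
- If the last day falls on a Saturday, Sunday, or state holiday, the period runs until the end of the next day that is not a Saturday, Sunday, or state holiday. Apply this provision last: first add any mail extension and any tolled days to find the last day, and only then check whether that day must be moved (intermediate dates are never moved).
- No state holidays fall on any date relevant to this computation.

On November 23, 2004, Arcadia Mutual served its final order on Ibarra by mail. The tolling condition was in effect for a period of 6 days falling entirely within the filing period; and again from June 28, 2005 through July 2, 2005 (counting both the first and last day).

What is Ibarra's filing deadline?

December 11, 2006

2 years after November 23, 2004 is November 23, 2006.
Service was by mail, adding 5 days: November 23, 2006 + 5 days = November 28, 2006.
Tolling adds 6 days: November 28, 2006 + 6 days = December 4, 2006.
From June 28, 2005 through July 2, 2005 inclusive is 5 days; tolling adds 5 days: December 4, 2006 + 5 days = December 9, 2006.
December 9, 2006 is Saturday; December 10, 2006 is Sunday. The next qualifying day is December 11, 2006.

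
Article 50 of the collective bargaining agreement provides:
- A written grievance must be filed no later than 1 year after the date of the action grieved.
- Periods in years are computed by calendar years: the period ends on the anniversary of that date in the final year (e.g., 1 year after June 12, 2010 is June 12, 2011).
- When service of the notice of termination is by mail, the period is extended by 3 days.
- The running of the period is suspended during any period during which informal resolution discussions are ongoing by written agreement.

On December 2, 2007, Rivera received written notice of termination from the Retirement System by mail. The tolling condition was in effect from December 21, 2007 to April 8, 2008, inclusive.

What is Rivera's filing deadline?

1 year after December 2, 2007 is December 2, 2008.
Service was by mail, adding 3 days: December 2, 2008 + 3 days = December 5, 2008.
From December 21, 2007 through April 8, 2008 inclusive is 110 days; tolling adds 110 days: December 5, 2008 + 110 days = March 25, 2009.

March 25, 2009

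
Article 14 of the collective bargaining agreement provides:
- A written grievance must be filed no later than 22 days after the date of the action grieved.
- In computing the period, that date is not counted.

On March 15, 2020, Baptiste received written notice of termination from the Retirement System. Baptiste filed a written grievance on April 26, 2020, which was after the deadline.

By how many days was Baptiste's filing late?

22 days after March 15, 2020 is April 6, 2020.
The deadline is April 6, 2020; from April 6, 2020 to April 26, 2020 is 20 days.

20 days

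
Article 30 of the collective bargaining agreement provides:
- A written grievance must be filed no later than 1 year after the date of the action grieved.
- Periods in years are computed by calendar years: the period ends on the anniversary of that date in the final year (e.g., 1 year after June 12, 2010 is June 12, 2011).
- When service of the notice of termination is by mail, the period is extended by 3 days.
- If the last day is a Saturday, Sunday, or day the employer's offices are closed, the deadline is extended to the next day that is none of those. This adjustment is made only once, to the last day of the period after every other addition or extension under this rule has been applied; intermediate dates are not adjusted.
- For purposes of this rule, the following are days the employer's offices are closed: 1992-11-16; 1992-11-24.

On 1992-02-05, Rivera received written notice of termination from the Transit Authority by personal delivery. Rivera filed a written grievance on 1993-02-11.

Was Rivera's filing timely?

No

1 year after 1992-02-05 is February 5, 1993.
Service was not by mail, so no mail extension applies.
February 5, 1993 is a Friday and not a day the employer's offices are closed, so no extension applies.
The deadline is February 5, 1993; the filing on February 11, 1993 is after that date.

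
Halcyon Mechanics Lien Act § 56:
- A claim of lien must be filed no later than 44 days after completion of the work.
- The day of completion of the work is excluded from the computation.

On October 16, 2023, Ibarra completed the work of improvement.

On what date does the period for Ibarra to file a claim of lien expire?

44 days after October 16, 2023 is November 29, 2023.

November 29, 2023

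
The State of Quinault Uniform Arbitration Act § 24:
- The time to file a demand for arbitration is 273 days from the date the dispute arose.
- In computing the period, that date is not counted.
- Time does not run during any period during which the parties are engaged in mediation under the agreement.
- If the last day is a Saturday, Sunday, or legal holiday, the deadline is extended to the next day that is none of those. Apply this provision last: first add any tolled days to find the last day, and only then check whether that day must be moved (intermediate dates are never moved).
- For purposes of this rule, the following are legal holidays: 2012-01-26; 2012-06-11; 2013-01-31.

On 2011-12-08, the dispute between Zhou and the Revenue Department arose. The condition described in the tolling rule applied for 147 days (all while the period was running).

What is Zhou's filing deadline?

February 1, 2013

273 days after 2011-12-08 is September 6, 2012.
Tolling adds 147 days: September 6, 2012 + 147 days = January 31, 2013.
January 31, 2013 is a listed holiday. The next qualifying day is February 1, 2013.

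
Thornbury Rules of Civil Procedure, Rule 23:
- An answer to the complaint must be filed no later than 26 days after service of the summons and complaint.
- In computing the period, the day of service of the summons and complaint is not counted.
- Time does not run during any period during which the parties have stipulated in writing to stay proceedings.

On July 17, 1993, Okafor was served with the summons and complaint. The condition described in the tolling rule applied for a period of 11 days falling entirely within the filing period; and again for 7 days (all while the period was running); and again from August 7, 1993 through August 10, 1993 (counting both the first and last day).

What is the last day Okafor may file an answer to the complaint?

26 days after July 17, 1993 is August 12, 1993.
Tolling adds 11 days: August 12, 1993 + 11 days = August 23, 1993.
Tolling adds 7 days: August 23, 1993 + 7 days = August 30, 1993.
From August 7, 1993 through August 10, 1993 inclusive is 4 days; tolling adds 4 days: August 30, 1993 + 4 days = September 3, 1993.

September 3, 1993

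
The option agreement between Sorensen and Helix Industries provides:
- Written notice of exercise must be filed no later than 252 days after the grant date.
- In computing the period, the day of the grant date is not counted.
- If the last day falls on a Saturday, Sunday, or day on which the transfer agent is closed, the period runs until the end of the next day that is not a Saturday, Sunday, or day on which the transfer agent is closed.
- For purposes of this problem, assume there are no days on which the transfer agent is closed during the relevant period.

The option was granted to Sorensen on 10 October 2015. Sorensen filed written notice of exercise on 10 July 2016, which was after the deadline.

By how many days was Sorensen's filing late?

252 days after 10 October 2015 is June 18, 2016.
June 18, 2016 is Saturday; June 19, 2016 is Sunday. The next qualifying day is June 20, 2016.
The deadline is June 20, 2016; from June 20, 2016 to July 10, 2016 is 20 days.

20 days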